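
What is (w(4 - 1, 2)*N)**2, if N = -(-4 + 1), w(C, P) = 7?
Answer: 441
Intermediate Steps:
N = 3 (N = -1*(-3) = 3)
(w(4 - 1, 2)*N)**2 = (7*3)**2 = 21**2 = 441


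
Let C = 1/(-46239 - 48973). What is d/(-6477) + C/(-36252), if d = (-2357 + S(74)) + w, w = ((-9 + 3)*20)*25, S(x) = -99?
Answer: 6277356106607/7452059290416 ≈ 0.84237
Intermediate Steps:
C = -1/95212 (C = 1/(-95212) = -1/95212 ≈ -1.0503e-5)
w = -3000 (w = -6*20*25 = -120*25 = -3000)
d = -5456 (d = (-2357 - 99) - 3000 = -2456 - 3000 = -5456)
d/(-6477) + C/(-36252) = -5456/(-6477) - 1/95212/(-36252) = -5456*(-1/6477) - 1/95212*(-1/36252) = 5456/6477 + 1/3451625424 = 6277356106607/7452059290416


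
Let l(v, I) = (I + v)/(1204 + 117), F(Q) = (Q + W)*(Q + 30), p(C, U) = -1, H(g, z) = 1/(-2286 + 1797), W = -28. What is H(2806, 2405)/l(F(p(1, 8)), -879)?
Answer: 1321/841080 ≈ 0.0015706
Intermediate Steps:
H(g, z) = -1/489 (H(g, z) = 1/(-489) = -1/489)
F(Q) = (-28 + Q)*(30 + Q) (F(Q) = (Q - 28)*(Q + 30) = (-28 + Q)*(30 + Q))
l(v, I) = I/1321 + v/1321 (l(v, I) = (I + v)/1321 = (I + v)*(1/1321) = I/1321 + v/1321)
H(2806, 2405)/l(F(p(1, 8)), -879) = -1/(489*((1/1321)*(-879) + (-840 + (-1)**2 + 2*(-1))/1321)) = -1/(489*(-879/1321 + (-840 + 1 - 2)/1321)) = -1/(489*(-879/1321 + (1/1321)*(-841))) = -1/(489*(-879/1321 - 841/1321)) = -1/(489*(-1720/1321)) = -1/489*(-1321/1720) = 1321/841080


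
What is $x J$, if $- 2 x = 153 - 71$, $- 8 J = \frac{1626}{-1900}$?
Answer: $- \frac{33333}{7600} \approx -4.3859$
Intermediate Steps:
$J = \frac{813}{7600}$ ($J = - \frac{1626 \frac{1}{-1900}}{8} = - \frac{1626 \left(- \frac{1}{1900}\right)}{8} = \left(- \frac{1}{8}\right) \left(- \frac{813}{950}\right) = \frac{813}{7600} \approx 0.10697$)
$x = -41$ ($x = - \frac{153 - 71}{2} = \left(- \frac{1}{2}\right) 82 = -41$)
$x J = \left(-41\right) \frac{813}{7600} = - \frac{33333}{7600}$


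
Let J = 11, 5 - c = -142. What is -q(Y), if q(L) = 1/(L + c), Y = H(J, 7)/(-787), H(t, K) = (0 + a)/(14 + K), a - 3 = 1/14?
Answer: -231378/34012523 ≈ -0.0068027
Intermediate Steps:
c = 147 (c = 5 - 1*(-142) = 5 + 142 = 147)
a = 43/14 (a = 3 + 1/14 = 43/14 ≈ 3.0714)
H(t, K) = 43/(14*(14 + K)) (H(t, K) = (0 + 43/14)/(14 + K) = 43/(14*(14 + K)))
Y = -43/231378 (Y = (43/(14*(14 + 7)))/(-787) = ((43/14)/21)*(-1/787) = ((43/14)*(1/21))*(-1/787) = (43/294)*(-1/787) = -43/231378 ≈ -0.00018584)
q(L) = 1/(147 + L) (q(L) = 1/(L + 147) = 1/(147 + L))
-q(Y) = -1/(147 - 43/231378) = -1/34012523/231378 = -1*231378/34012523 = -231378/34012523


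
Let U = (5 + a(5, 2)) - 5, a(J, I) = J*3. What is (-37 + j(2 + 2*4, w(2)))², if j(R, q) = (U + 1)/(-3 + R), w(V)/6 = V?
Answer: 59049/49 ≈ 1205.1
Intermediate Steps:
a(J, I) = 3*J
w(V) = 6*V
U = 15 (U = (5 + 3*5) - 5 = (5 + 15) - 5 = 20 - 5 = 15)
j(R, q) = 16/(-3 + R) (j(R, q) = (15 + 1)/(-3 + R) = 16/(-3 + R))
(-37 + j(2 + 2*4, w(2)))² = (-37 + 16/(-3 + (2 + 2*4)))² = (-37 + 16/(-3 + (2 + 8)))² = (-37 + 16/(-3 + 10))² = (-37 + 16/7)² = (-243/7)² = 59049/49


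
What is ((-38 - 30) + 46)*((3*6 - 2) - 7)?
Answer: -198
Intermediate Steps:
((-38 - 30) + 46)*((3*6 - 2) - 7) = (-68 + 46)*((18 - 2) - 7) = -22*(16 - 7) = -22*9 = -198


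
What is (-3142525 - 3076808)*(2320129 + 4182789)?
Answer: -40443812513694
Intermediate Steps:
(-3142525 - 3076808)*(2320129 + 4182789) = -6219333*6502918 = -40443812513694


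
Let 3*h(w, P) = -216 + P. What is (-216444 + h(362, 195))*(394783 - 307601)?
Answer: -18870631082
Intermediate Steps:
h(w, P) = -72 + P/3 (h(w, P) = (-216 + P)/3 = -72 + P/3)
(-216444 + h(362, 195))*(394783 - 307601) = (-216444 + (-72 + (⅓)*195))*(394783 - 307601) = (-216444 + (-72 + 65))*87182 = (-216444 - 7)*87182 = -216451*87182 = -18870631082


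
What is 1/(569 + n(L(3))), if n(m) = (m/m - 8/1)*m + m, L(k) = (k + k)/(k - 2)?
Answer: 1/533 ≈ 0.0018762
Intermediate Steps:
L(k) = 2*k/(-2 + k) (L(k) = (2*k)/(-2 + k) = 2*k/(-2 + k))
n(m) = -6*m (n(m) = (1 - 8*1)*m + m = (1 - 8)*m + m = -7*m + m = -6*m)
1/(569 + n(L(3))) = 1/(569 - 12*3/(-2 + 3)) = 1/(569 - 12*3/1) = 1/(569 - 12*3) = 1/(569 - 6*6) = 1/(569 - 36) = 1/533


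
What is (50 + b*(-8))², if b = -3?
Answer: 5476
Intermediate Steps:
(50 + b*(-8))² = (50 - 3*(-8))² = (50 + 24)² = 74² = 5476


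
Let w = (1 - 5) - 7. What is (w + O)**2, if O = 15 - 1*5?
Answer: 1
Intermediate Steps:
O = 10 (O = 15 - 5 = 10)
w = -11 (w = -4 - 7 = -11)
(w + O)**2 = (-11 + 10)**2 = (-1)**2 = 1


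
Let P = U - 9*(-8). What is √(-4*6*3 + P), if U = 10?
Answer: √10 ≈ 3.1623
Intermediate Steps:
P = 82 (P = 10 - 9*(-8) = 10 + 72 = 82)
√(-4*6*3 + P) = √(-4*6*3 + 82) = √(-24*3 + 82) = √(-72 + 82) = √10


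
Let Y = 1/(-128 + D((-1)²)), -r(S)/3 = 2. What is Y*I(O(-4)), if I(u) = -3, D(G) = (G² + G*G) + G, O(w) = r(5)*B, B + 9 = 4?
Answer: 3/125 ≈ 0.024000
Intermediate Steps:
r(S) = -6 (r(S) = -3*2 = -6)
B = -5 (B = -9 + 4 = -5)
O(w) = 30 (O(w) = -6*(-5) = 30)
D(G) = G + 2*G² (D(G) = (G² + G²) + G = 2*G² + G = G + 2*G²)
Y = -1/125 (Y = 1/(-128 + (-1)²*(1 + 2*(-1)²)) = 1/(-128 + 1*(1 + 2*1)) = 1/(-128 + 1*(1 + 2)) = 1/(-128 + 1*3) = 1/(-128 + 3) = 1/(-125) = -1/125 ≈ -0.0080000)
Y*I(O(-4)) = -1/125*(-3) = 3/125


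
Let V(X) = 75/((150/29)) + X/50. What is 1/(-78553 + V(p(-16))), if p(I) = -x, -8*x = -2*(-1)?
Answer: -200/15707699 ≈ -1.2733e-5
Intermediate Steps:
x = -¼ (x = -(-1)*(-1)/4 = -⅛*2 = -¼ ≈ -0.25000)
p(I) = ¼ (p(I) = -1*(-¼) = ¼)
V(X) = 29/2 + X/50 (V(X) = 75/((150*(1/29))) + X*(1/50) = 75/(150/29) + X/50 = 75*(29/150) + X/50 = 29/2 + X/50)
1/(-78553 + V(p(-16))) = 1/(-78553 + (29/2 + (1/50)*(¼))) = 1/(-78553 + (29/2 + 1/200)) = 1/(-78553 + 2901/200) = 1/(-15707699/200) = -200/15707699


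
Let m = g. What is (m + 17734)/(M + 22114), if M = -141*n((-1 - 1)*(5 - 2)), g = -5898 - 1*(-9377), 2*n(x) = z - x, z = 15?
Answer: 42426/41267 ≈ 1.0281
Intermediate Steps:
n(x) = 15/2 - x/2 (n(x) = (15 - x)/2 = 15/2 - x/2)
g = 3479 (g = -5898 + 9377 = 3479)
m = 3479
M = -2961/2 (M = -141*(15/2 - (-1 - 1)*(5 - 2)/2) = -141*(15/2 - (-1)*3) = -141*(15/2 - ½*(-6)) = -141*(15/2 + 3) = -141*21/2 = -2961/2 ≈ -1480.5)
(m + 17734)/(M + 22114) = (3479 + 17734)/(-2961/2 + 22114) = 21213/(41267/2) = 21213*(2/41267) = 42426/41267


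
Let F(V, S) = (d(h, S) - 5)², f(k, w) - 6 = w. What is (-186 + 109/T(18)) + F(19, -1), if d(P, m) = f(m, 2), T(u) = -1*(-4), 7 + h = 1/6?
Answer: -599/4 ≈ -149.75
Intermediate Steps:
f(k, w) = 6 + w
h = -41/6 (h = -7 + 1/6 = -7 + ⅙ = -41/6 ≈ -6.8333)
T(u) = 4
d(P, m) = 8 (d(P, m) = 6 + 2 = 8)
F(V, S) = 9 (F(V, S) = (8 - 5)² = 3² = 9)
(-186 + 109/T(18)) + F(19, -1) = (-186 + 109/4) + 9 = -635/4 + 9 = -599/4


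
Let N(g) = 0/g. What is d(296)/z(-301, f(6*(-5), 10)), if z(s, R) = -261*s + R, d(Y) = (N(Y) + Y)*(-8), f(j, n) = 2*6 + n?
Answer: -2368/78583 ≈ -0.030134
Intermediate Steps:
N(g) = 0
f(j, n) = 12 + n
d(Y) = -8*Y (d(Y) = (0 + Y)*(-8) = Y*(-8) = -8*Y)
z(s, R) = R - 261*s
d(296)/z(-301, f(6*(-5), 10)) = (-8*296)/((12 + 10) - 261*(-301)) = -2368/(22 + 78561) = -2368/78583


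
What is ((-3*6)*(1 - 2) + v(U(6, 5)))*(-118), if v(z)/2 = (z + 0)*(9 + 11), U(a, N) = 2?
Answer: -11564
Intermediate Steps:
v(z) = 40*z (v(z) = 2*((z + 0)*(9 + 11)) = 2*(z*20) = 2*(20*z) = 40*z)
((-3*6)*(1 - 2) + v(U(6, 5)))*(-118) = ((-3*6)*(1 - 2) + 40*2)*(-118) = (-18*(-1) + 80)*(-118) = (18 + 80)*(-118) = 98*(-118) = -11564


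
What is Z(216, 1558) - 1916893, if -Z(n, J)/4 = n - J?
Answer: -1911525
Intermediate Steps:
Z(n, J) = -4*n + 4*J (Z(n, J) = -4*(n - J) = -4*n + 4*J)
Z(216, 1558) - 1916893 = (-4*216 + 4*1558) - 1916893 = (-864 + 6232) - 1916893 = 5368 - 1916893 = -1911525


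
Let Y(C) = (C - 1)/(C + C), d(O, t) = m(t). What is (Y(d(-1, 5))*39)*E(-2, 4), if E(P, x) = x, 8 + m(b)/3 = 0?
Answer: 325/4 ≈ 81.250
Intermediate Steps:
m(b) = -24 (m(b) = -24 + 3*0 = -24 + 0 = -24)
d(O, t) = -24
Y(C) = (-1 + C)/(2*C) (Y(C) = (-1 + C)/((2*C)) = (-1 + C)*(1/(2*C)) = (-1 + C)/(2*C))
(Y(d(-1, 5))*39)*E(-2, 4) = (((½)*(-1 - 24)/(-24))*39)*4 = (((½)*(-1/24)*(-25))*39)*4 = ((25/48)*39)*4 = (325/16)*4 = 325/4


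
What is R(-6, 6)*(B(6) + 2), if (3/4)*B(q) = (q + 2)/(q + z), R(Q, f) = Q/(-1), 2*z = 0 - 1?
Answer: 260/11 ≈ 23.636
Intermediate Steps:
z = -½ (z = (0 - 1)/2 = (½)*(-1) = -½ ≈ -0.50000)
R(Q, f) = -Q (R(Q, f) = Q*(-1) = -Q)
B(q) = 4*(2 + q)/(3*(-½ + q)) (B(q) = 4*((q + 2)/(q - ½))/3 = 4*((2 + q)/(-½ + q))/3 = 4*(2 + q)/(3*(-½ + q)))
R(-6, 6)*(B(6) + 2) = (-1*(-6))*(8*(2 + 6)/(3*(-1 + 2*6)) + 2) = 6*((8/3)*8/(-1 + 12) + 2) = 6*((8/3)*8/11 + 2) = 6*((8/3)*(1/11)*8 + 2) = 6*(64/33 + 2) = 6*(130/33) = 260/11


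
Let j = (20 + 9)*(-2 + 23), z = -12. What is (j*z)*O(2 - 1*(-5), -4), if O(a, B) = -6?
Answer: 43848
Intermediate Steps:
j = 609 (j = 29*21 = 609)
(j*z)*O(2 - 1*(-5), -4) = (609*(-12))*(-6) = -7308*(-6) = 43848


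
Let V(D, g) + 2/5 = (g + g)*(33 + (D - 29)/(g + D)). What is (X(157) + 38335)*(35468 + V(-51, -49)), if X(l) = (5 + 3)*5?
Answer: 1233955800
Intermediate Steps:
V(D, g) = -2/5 + 2*g*(33 + (-29 + D)/(D + g)) (V(D, g) = -2/5 + (g + g)*(33 + (D - 29)/(g + D)) = -2/5 + (2*g)*(33 + (-29 + D)/(D + g)) = -2/5 + 2*g*(33 + (-29 + D)/(D + g)))
X(l) = 40 (X(l) = 8*5 = 40)
(X(157) + 38335)*(35468 + V(-51, -49)) = (40 + 38335)*(35468 + 2*(-1*(-51) - 146*(-49) + 165*(-49)**2 + 170*(-51)*(-49))/(5*(-51 - 49))) = 38375*(35468 + (2/5)*(51 + 7154 + 165*2401 + 424830)/(-100)) = 38375*(35468 + (2/5)*(-1/100)*(51 + 7154 + 396165 + 424830)) = 38375*(35468 + (2/5)*(-1/100)*828200) = 38375*(35468 - 16564/5) = 38375*(160776/5) = 1233955800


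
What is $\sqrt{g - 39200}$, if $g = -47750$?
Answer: $5 i \sqrt{3478} \approx 294.87 i$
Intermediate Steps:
$\sqrt{g - 39200} = \sqrt{-47750 - 39200} = \sqrt{-86950} = 5 i \sqrt{3478}$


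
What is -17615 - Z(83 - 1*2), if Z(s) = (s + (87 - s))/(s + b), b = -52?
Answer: -17618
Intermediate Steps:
Z(s) = 87/(-52 + s) (Z(s) = (s + (87 - s))/(s - 52) = 87/(-52 + s))
-17615 - Z(83 - 1*2) = -17615 - 87/(-52 + (83 - 1*2)) = -17615 - 87/(-52 + (83 - 2)) = -17615 - 87/(-52 + 81) = -17615 - 87/29 = -17615 - 1*3 = -17615 - 3 = -17618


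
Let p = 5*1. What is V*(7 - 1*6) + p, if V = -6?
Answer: -1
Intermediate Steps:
p = 5
V*(7 - 1*6) + p = -6*(7 - 1*6) + 5 = -6*(7 - 6) + 5 = -6*1 + 5 = -6 + 5 = -1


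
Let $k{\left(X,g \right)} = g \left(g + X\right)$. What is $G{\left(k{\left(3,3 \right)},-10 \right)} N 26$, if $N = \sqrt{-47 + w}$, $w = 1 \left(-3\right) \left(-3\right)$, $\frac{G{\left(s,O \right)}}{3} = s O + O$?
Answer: $- 14820 i \sqrt{38} \approx - 91357.0 i$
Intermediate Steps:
$k{\left(X,g \right)} = g \left(X + g\right)$
$G{\left(s,O \right)} = 3 O + 3 O s$ ($G{\left(s,O \right)} = 3 \left(s O + O\right) = 3 \left(O s + O\right) = 3 \left(O + O s\right) = 3 O + 3 O s$)
$w = 9$ ($w = \left(-3\right) \left(-3\right) = 9$)
$N = i \sqrt{38}$ ($N = \sqrt{-47 + 9} = \sqrt{-38} = i \sqrt{38} \approx 6.1644 i$)
$G{\left(k{\left(3,3 \right)},-10 \right)} N 26 = 3 \left(-10\right) \left(1 + 3 \left(3 + 3\right)\right) i \sqrt{38} \cdot 26 = 3 \left(-10\right) \left(1 + 3 \cdot 6\right) i \sqrt{38} \cdot 26 = 3 \left(-10\right) \left(1 + 18\right) i \sqrt{38} \cdot 26 = 3 \left(-10\right) 19 i \sqrt{38} \cdot 26 = - 570 i \sqrt{38} \cdot 26 = - 14820 i \sqrt{38}$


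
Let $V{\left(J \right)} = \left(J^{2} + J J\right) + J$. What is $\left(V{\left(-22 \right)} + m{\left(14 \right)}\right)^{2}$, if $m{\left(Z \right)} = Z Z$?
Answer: $1304164$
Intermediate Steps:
$V{\left(J \right)} = J + 2 J^{2}$ ($V{\left(J \right)} = \left(J^{2} + J^{2}\right) + J = 2 J^{2} + J = J + 2 J^{2}$)
$m{\left(Z \right)} = Z^{2}$
$\left(V{\left(-22 \right)} + m{\left(14 \right)}\right)^{2} = \left(- 22 \left(1 + 2 \left(-22\right)\right) + 14^{2}\right)^{2} = \left(- 22 \left(1 - 44\right) + 196\right)^{2} = \left(\left(-22\right) \left(-43\right) + 196\right)^{2} = \left(946 + 196\right)^{2} = 1142^{2} = 1304164$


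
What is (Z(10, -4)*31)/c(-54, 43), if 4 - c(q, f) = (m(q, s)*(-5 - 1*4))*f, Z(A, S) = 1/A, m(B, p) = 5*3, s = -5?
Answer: 31/58090 ≈ 0.00053365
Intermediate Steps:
m(B, p) = 15
c(q, f) = 4 + 135*f (c(q, f) = 4 - 15*(-5 - 1*4)*f = 4 - 15*(-5 - 4)*f = 4 - 15*(-9)*f = 4 - (-135)*f = 4 + 135*f)
(Z(10, -4)*31)/c(-54, 43) = (31/10)/(4 + 135*43) = ((1/10)*31)/(4 + 5805) = (31/10)/5809 = (31/10)*(1/5809) = 31/58090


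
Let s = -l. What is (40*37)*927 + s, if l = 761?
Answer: 1371199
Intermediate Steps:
s = -761 (s = -1*761 = -761)
(40*37)*927 + s = (40*37)*927 - 761 = 1480*927 - 761 = 1371960 - 761 = 1371199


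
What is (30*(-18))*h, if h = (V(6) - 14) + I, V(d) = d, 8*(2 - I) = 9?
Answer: 7695/2 ≈ 3847.5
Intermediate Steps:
I = 7/8 (I = 2 - ⅛*9 = 2 - 9/8 = 7/8 ≈ 0.87500)
h = -57/8 (h = (6 - 14) + 7/8 = -8 + 7/8 = -57/8 ≈ -7.1250)
(30*(-18))*h = (30*(-18))*(-57/8) = -540*(-57/8) = 7695/2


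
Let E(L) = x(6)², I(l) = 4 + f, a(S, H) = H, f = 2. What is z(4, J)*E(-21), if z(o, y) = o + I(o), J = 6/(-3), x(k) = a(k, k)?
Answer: 360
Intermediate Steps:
x(k) = k
J = -2 (J = 6*(-⅓) = -2)
I(l) = 6 (I(l) = 4 + 2 = 6)
z(o, y) = 6 + o (z(o, y) = o + 6 = 6 + o)
E(L) = 36 (E(L) = 6² = 36)
z(4, J)*E(-21) = (6 + 4)*36 = 10*36 = 360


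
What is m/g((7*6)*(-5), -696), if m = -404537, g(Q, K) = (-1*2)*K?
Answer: -404537/1392 ≈ -290.62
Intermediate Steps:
g(Q, K) = -2*K
m/g((7*6)*(-5), -696) = -404537/((-2*(-696))) = -404537/1392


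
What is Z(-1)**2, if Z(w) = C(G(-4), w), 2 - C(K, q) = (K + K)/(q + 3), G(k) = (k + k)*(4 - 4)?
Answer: 4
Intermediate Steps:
G(k) = 0 (G(k) = (2*k)*0 = 0)
C(K, q) = 2 - 2*K/(3 + q) (C(K, q) = 2 - (K + K)/(q + 3) = 2 - 2*K/(3 + q))
Z(w) = 2 (Z(w) = 2*(3 + w - 1*0)/(3 + w) = 2*(3 + w + 0)/(3 + w) = 2*(3 + w)/(3 + w) = 2)
Z(-1)**2 = 2**2 = 4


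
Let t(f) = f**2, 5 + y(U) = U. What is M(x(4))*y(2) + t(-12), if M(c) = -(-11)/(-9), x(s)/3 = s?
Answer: 443/3 ≈ 147.67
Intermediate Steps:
y(U) = -5 + U
x(s) = 3*s
M(c) = -11/9 (M(c) = -(-11)*(-1)/9 = -1*11/9 = -11/9)
M(x(4))*y(2) + t(-12) = -11*(-5 + 2)/9 + (-12)**2 = -11/9*(-3) + 144 = 11/3 + 144 = 443/3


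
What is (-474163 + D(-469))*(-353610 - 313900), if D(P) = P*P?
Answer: 169682377020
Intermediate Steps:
D(P) = P²
(-474163 + D(-469))*(-353610 - 313900) = (-474163 + (-469)²)*(-353610 - 313900) = (-474163 + 219961)*(-667510) = -254202*(-667510) = 169682377020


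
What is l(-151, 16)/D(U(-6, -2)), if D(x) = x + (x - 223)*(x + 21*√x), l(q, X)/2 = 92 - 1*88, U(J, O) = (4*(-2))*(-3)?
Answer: 176/1835905 - 2786*√6/16523145 ≈ -0.00031715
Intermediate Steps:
U(J, O) = 24 (U(J, O) = -8*(-3) = 24)
l(q, X) = 8 (l(q, X) = 2*(92 - 1*88) = 2*(92 - 88) = 2*4 = 8)
D(x) = x + (-223 + x)*(x + 21*√x)
l(-151, 16)/D(U(-6, -2)) = 8/(24² - 9366*√6 - 222*24 + 21*24^(3/2)) = 8/(576 - 9366*√6 - 5328 + 21*(48*√6)) = 8/(576 - 9366*√6 - 5328 + 1008*√6) = 8/(-4752 - 8358*√6)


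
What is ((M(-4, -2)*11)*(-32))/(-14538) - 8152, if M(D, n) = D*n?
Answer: -59255480/7269 ≈ -8151.8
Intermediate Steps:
((M(-4, -2)*11)*(-32))/(-14538) - 8152 = ((-4*(-2)*11)*(-32))/(-14538) - 8152 = ((8*11)*(-32))*(-1/14538) - 8152 = (88*(-32))*(-1/14538) - 8152 = -2816*(-1/14538) - 8152 = 1408/7269 - 8152 = -59255480/7269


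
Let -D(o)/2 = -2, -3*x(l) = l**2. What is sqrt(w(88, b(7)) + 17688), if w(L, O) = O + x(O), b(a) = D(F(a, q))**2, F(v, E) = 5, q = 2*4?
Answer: 2*sqrt(39642)/3 ≈ 132.74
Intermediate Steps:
q = 8
x(l) = -l**2/3
D(o) = 4 (D(o) = -2*(-2) = 4)
b(a) = 16 (b(a) = 4**2 = 16)
w(L, O) = O - O**2/3
sqrt(w(88, b(7)) + 17688) = sqrt((1/3)*16*(3 - 1*16) + 17688) = sqrt((1/3)*16*(3 - 16) + 17688) = sqrt((1/3)*16*(-13) + 17688) = sqrt(-208/3 + 17688) = sqrt(52856/3) = 2*sqrt(39642)/3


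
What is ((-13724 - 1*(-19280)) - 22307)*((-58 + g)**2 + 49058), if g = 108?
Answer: -863648058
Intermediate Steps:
((-13724 - 1*(-19280)) - 22307)*((-58 + g)**2 + 49058) = ((-13724 - 1*(-19280)) - 22307)*((-58 + 108)**2 + 49058) = ((-13724 + 19280) - 22307)*(50**2 + 49058) = (5556 - 22307)*(2500 + 49058) = -16751*51558 = -863648058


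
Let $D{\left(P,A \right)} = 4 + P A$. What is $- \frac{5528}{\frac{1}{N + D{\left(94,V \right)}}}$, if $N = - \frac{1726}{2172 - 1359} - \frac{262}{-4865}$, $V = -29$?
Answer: $\frac{59560666911472}{3955245} \approx 1.5059 \cdot 10^{7}$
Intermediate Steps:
$D{\left(P,A \right)} = 4 + A P$
$N = - \frac{8183984}{3955245}$ ($N = - \frac{1726}{2172 - 1359} - - \frac{262}{4865} = - \frac{1726}{813} + \frac{262}{4865} = - \frac{8183984}{3955245} \approx -2.0691$)
$- \frac{5528}{\frac{1}{N + D{\left(94,V \right)}}} = - \frac{5528}{\frac{1}{- \frac{8183984}{3955245} + \left(4 - 2726\right)}} = - \frac{5528}{\frac{1}{- \frac{8183984}{3955245} - 2722}} = - \frac{5528}{\frac{1}{- \frac{10774360874}{3955245}}} = - \frac{5528}{- \frac{3955245}{10774360874}} = \left(-5528\right) \left(- \frac{10774360874}{3955245}\right) = \frac{59560666911472}{3955245}$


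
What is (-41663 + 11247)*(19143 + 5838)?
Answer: -759822096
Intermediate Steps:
(-41663 + 11247)*(19143 + 5838) = -30416*24981 = -759822096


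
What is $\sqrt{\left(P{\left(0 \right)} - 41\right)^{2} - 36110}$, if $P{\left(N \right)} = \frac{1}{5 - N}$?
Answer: $\frac{i \sqrt{861134}}{5} \approx 185.59 i$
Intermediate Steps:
$\sqrt{\left(P{\left(0 \right)} - 41\right)^{2} - 36110} = \sqrt{\left(- \frac{1}{-5 + 0} - 41\right)^{2} - 36110} = \sqrt{\left(- \frac{1}{-5} - 41\right)^{2} - 36110} = \sqrt{\left(\left(-1\right) \left(- \frac{1}{5}\right) - 41\right)^{2} - 36110} = \sqrt{\left(\frac{1}{5} - 41\right)^{2} - 36110} = \sqrt{\left(- \frac{204}{5}\right)^{2} - 36110} = \sqrt{\frac{41616}{25} - 36110} = \sqrt{- \frac{861134}{25}} = \frac{i \sqrt{861134}}{5}$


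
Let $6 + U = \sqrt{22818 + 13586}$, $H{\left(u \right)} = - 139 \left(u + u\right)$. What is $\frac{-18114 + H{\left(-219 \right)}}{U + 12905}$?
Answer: $\frac{50151312}{15122527} - \frac{7776 \sqrt{9101}}{15122527} \approx 3.2673$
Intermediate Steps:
$H{\left(u \right)} = - 278 u$ ($H{\left(u \right)} = - 139 \cdot 2 u = - 278 u$)
$U = -6 + 2 \sqrt{9101}$ ($U = -6 + \sqrt{22818 + 13586} = -6 + \sqrt{36404} = -6 + 2 \sqrt{9101} \approx 184.8$)
$\frac{-18114 + H{\left(-219 \right)}}{U + 12905} = \frac{-18114 - -60882}{\left(-6 + 2 \sqrt{9101}\right) + 12905} = \frac{-18114 + 60882}{12899 + 2 \sqrt{9101}} = \frac{42768}{12899 + 2 \sqrt{9101}}$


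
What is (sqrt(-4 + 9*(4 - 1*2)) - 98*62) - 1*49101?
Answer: -55177 + sqrt(14) ≈ -55173.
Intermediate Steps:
(sqrt(-4 + 9*(4 - 1*2)) - 98*62) - 1*49101 = (sqrt(-4 + 9*(4 - 2)) - 6076) - 49101 = (sqrt(-4 + 9*2) - 6076) - 49101 = (sqrt(-4 + 18) - 6076) - 49101 = (sqrt(14) - 6076) - 49101 = (-6076 + sqrt(14)) - 49101 = -55177 + sqrt(14)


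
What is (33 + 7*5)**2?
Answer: 4624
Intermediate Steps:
(33 + 7*5)**2 = (33 + 35)**2 = 68**2 = 4624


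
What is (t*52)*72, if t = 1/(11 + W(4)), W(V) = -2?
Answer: 416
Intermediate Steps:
t = ⅑ (t = 1/(11 - 2) = 1/9 = ⅑ ≈ 0.11111)
(t*52)*72 = ((⅑)*52)*72 = (52/9)*72 = 416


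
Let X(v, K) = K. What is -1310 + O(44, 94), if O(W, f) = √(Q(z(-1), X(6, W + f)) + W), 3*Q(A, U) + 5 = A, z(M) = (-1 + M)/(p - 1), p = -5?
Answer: -1310 + √382/3 ≈ -1303.5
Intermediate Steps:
z(M) = ⅙ - M/6 (z(M) = (-1 + M)/(-5 - 1) = (-1 + M)/(-6) = (-1 + M)*(-⅙) = ⅙ - M/6)
Q(A, U) = -5/3 + A/3
O(W, f) = √(-14/9 + W) (O(W, f) = √((-5/3 + (⅙ - ⅙*(-1))/3) + W) = √((-5/3 + (⅙ + ⅙)/3) + W) = √((-5/3 + (⅓)*(⅓)) + W) = √((-5/3 + ⅑) + W) = √(-14/9 + W))
-1310 + O(44, 94) = -1310 + √(-14 + 9*44)/3 = -1310 + √(-14 + 396)/3 = -1310 + √382/3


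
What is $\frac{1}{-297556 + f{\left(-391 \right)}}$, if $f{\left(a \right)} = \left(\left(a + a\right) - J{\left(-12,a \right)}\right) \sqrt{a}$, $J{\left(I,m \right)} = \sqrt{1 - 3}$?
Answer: $\frac{i}{- 297556 i + 782 \sqrt{391} + i \sqrt{782}} \approx -3.352 \cdot 10^{-6} + 1.7421 \cdot 10^{-7} i$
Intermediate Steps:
$J{\left(I,m \right)} = i \sqrt{2}$ ($J{\left(I,m \right)} = \sqrt{-2} = i \sqrt{2}$)
$f{\left(a \right)} = \sqrt{a} \left(2 a - i \sqrt{2}\right)$ ($f{\left(a \right)} = \left(\left(a + a\right) - i \sqrt{2}\right) \sqrt{a} = \left(2 a - i \sqrt{2}\right) \sqrt{a} = \sqrt{a} \left(2 a - i \sqrt{2}\right)$)
$\frac{1}{-297556 + f{\left(-391 \right)}} = \frac{1}{-297556 + \sqrt{-391} \left(2 \left(-391\right) - i \sqrt{2}\right)} = \frac{1}{-297556 + i \sqrt{391} \left(-782 - i \sqrt{2}\right)}$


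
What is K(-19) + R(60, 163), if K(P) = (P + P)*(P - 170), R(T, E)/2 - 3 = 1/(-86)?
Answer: 309083/43 ≈ 7188.0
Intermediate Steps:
R(T, E) = 257/43 (R(T, E) = 6 + 2/(-86) = 6 + 2*(-1/86) = 6 - 1/43 = 257/43)
K(P) = 2*P*(-170 + P) (K(P) = (2*P)*(-170 + P) = 2*P*(-170 + P))
K(-19) + R(60, 163) = 2*(-19)*(-170 - 19) + 257/43 = 2*(-19)*(-189) + 257/43 = 7182 + 257/43 = 309083/43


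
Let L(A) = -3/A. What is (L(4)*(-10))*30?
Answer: 225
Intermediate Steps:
(L(4)*(-10))*30 = (-3/4*(-10))*30 = (-3*¼*(-10))*30 = -¾*(-10)*30 = (15/2)*30 = 225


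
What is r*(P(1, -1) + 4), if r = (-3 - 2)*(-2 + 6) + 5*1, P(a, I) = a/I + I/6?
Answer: -85/2 ≈ -42.500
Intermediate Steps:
P(a, I) = I/6 + a/I (P(a, I) = a/I + I*(1/6) = a/I + I/6 = I/6 + a/I)
r = -15 (r = -5*4 + 5 = -20 + 5 = -15)
r*(P(1, -1) + 4) = -15*(((1/6)*(-1) + 1/(-1)) + 4) = -15*((-1/6 + 1*(-1)) + 4) = -15*((-1/6 - 1) + 4) = -15*(-7/6 + 4) = -15*17/6 = -85/2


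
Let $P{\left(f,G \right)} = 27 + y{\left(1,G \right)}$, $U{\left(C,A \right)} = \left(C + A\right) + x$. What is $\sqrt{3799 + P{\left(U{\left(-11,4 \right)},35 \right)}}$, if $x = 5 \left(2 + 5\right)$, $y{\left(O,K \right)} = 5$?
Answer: $\sqrt{3831} \approx 61.895$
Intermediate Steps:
$x = 35$ ($x = 5 \cdot 7 = 35$)
$U{\left(C,A \right)} = 35 + A + C$ ($U{\left(C,A \right)} = \left(C + A\right) + 35 = \left(A + C\right) + 35 = 35 + A + C$)
$P{\left(f,G \right)} = 32$ ($P{\left(f,G \right)} = 27 + 5 = 32$)
$\sqrt{3799 + P{\left(U{\left(-11,4 \right)},35 \right)}} = \sqrt{3799 + 32} = \sqrt{3831}$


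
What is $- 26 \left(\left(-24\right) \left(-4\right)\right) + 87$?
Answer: $-2409$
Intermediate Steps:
$- 26 \left(\left(-24\right) \left(-4\right)\right) + 87 = \left(-26\right) 96 + 87 = -2496 + 87 = -2409$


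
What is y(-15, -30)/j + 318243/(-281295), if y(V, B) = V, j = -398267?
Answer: -42247155152/37343505255 ≈ -1.1313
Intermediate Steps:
y(-15, -30)/j + 318243/(-281295) = -15/(-398267) + 318243/(-281295) = -15*(-1/398267) + 318243*(-1/281295) = 15/398267 - 106081/93765 = -42247155152/37343505255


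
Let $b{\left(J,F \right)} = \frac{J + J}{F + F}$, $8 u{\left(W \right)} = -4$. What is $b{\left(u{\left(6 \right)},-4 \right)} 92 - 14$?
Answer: $- \frac{5}{2} \approx -2.5$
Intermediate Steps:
$u{\left(W \right)} = - \frac{1}{2}$ ($u{\left(W \right)} = \frac{1}{8} \left(-4\right) = - \frac{1}{2}$)
$b{\left(J,F \right)} = \frac{J}{F}$ ($b{\left(J,F \right)} = \frac{2 J}{2 F} = 2 J \frac{1}{2 F} = \frac{J}{F}$)
$b{\left(u{\left(6 \right)},-4 \right)} 92 - 14 = - \frac{1}{2 \left(-4\right)} 92 - 14 = \left(- \frac{1}{2}\right) \left(- \frac{1}{4}\right) 92 - 14 = \frac{1}{8} \cdot 92 - 14 = \frac{23}{2} - 14 = - \frac{5}{2}$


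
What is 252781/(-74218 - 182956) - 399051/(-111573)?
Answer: 8269111929/3188186078 ≈ 2.5937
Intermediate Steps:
252781/(-74218 - 182956) - 399051/(-111573) = 252781/(-257174) - 399051*(-1/111573) = 252781*(-1/257174) + 44339/12397 = -252781/257174 + 44339/12397 = 8269111929/3188186078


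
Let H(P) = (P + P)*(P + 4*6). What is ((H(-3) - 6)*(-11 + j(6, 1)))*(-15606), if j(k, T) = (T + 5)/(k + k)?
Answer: -21629916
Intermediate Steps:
H(P) = 2*P*(24 + P) (H(P) = (2*P)*(P + 24) = (2*P)*(24 + P) = 2*P*(24 + P))
j(k, T) = (5 + T)/(2*k) (j(k, T) = (5 + T)/((2*k)) = (5 + T)*(1/(2*k)) = (5 + T)/(2*k))
((H(-3) - 6)*(-11 + j(6, 1)))*(-15606) = ((2*(-3)*(24 - 3) - 6)*(-11 + (½)*(5 + 1)/6))*(-15606) = ((2*(-3)*21 - 6)*(-11 + (½)*(⅙)*6))*(-15606) = ((-126 - 6)*(-11 + ½))*(-15606) = -132*(-21/2)*(-15606) = 1386*(-15606) = -21629916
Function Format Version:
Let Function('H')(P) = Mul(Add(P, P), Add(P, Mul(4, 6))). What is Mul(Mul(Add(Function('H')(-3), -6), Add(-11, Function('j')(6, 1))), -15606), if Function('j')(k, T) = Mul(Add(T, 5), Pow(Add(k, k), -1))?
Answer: -21629916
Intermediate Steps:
Function('H')(P) = Mul(2, P, Add(24, P)) (Function('H')(P) = Mul(Mul(2, P), Add(P, 24)) = Mul(Mul(2, P), Add(24, P)) = Mul(2, P, Add(24, P)))
Function('j')(k, T) = Mul(Rational(1, 2), Pow(k, -1), Add(5, T)) (Function('j')(k, T) = Mul(Add(5, T), Pow(Mul(2, k), -1)) = Mul(Add(5, T), Mul(Rational(1, 2), Pow(k, -1))) = Mul(Rational(1, 2), Pow(k, -1), Add(5, T)))
Mul(Mul(Add(Function('H')(-3), -6), Add(-11, Function('j')(6, 1))), -15606) = Mul(Mul(Add(Mul(2, -3, Add(24, -3)), -6), Add(-11, Mul(Rational(1, 2), Pow(6, -1), Add(5, 1)))), -15606) = Mul(Mul(Add(Mul(2, -3, 21), -6), Add(-11, Mul(Rational(1, 2), Rational(1, 6), 6))), -15606) = Mul(Mul(Add(-126, -6), Add(-11, Rational(1, 2))), -15606) = Mul(Mul(-132, Rational(-21, 2)), -15606) = Mul(1386, -15606) = -21629916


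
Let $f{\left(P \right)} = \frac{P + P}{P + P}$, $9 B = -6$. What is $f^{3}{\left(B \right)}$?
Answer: $1$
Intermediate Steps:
$B = - \frac{2}{3}$ ($B = \frac{1}{9} \left(-6\right) = - \frac{2}{3} \approx -0.66667$)
$f{\left(P \right)} = 1$ ($f{\left(P \right)} = \frac{2 P}{2 P} = 2 P \frac{1}{2 P} = 1$)
$f^{3}{\left(B \right)} = 1^{3} = 1$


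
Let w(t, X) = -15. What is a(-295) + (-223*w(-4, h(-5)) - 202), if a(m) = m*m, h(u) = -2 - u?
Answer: 90168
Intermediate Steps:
a(m) = m²
a(-295) + (-223*w(-4, h(-5)) - 202) = (-295)² + (-223*(-15) - 202) = 87025 + (3345 - 202) = 87025 + 3143 = 90168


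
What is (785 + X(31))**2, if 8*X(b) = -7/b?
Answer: 37897576929/61504 ≈ 6.1618e+5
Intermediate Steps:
X(b) = -7/(8*b) (X(b) = (-7/b)/8 = -7/(8*b))
(785 + X(31))**2 = (785 - 7/8/31)**2 = (785 - 7/8*1/31)**2 = (785 - 7/248)**2 = (194673/248)**2 = 37897576929/61504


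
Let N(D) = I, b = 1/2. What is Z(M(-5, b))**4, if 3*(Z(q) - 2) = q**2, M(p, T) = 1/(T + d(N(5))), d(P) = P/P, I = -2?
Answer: 11316496/531441 ≈ 21.294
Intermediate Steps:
b = 1/2 ≈ 0.50000
N(D) = -2
d(P) = 1
M(p, T) = 1/(1 + T) (M(p, T) = 1/(T + 1) = 1/(1 + T))
Z(q) = 2 + q**2/3
Z(M(-5, b))**4 = (2 + (1/(1 + 1/2))**2/3)**4 = (2 + (1/(3/2))**2/3)**4 = (2 + (2/3)**2/3)**4 = (2 + (1/3)*(4/9))**4 = (2 + 4/27)**4 = (58/27)**4 = 11316496/531441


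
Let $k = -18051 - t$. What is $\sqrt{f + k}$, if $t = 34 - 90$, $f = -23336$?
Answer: $i \sqrt{41331} \approx 203.3 i$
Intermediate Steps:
$t = -56$ ($t = 34 - 90 = -56$)
$k = -17995$ ($k = -18051 - -56 = -18051 + 56 = -17995$)
$\sqrt{f + k} = \sqrt{-23336 - 17995} = \sqrt{-41331} = i \sqrt{41331}$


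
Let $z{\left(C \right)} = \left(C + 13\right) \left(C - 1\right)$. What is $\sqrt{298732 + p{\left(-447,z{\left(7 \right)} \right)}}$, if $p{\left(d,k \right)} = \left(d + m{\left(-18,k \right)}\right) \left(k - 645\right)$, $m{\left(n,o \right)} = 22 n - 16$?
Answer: $\sqrt{749707} \approx 865.86$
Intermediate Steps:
$m{\left(n,o \right)} = -16 + 22 n$
$z{\left(C \right)} = \left(-1 + C\right) \left(13 + C\right)$ ($z{\left(C \right)} = \left(13 + C\right) \left(-1 + C\right) = \left(-1 + C\right) \left(13 + C\right)$)
$p{\left(d,k \right)} = \left(-645 + k\right) \left(-412 + d\right)$ ($p{\left(d,k \right)} = \left(d + \left(-16 + 22 \left(-18\right)\right)\right) \left(k - 645\right) = \left(d - 412\right) \left(-645 + k\right) = \left(-412 + d\right) \left(-645 + k\right) = \left(-645 + k\right) \left(-412 + d\right)$)
$\sqrt{298732 + p{\left(-447,z{\left(7 \right)} \right)}} = \sqrt{298732 - \left(-554055 + 859 \left(-13 + 7^{2} + 12 \cdot 7\right)\right)} = \sqrt{298732 + \left(265740 + 288315 - 412 \left(-13 + 49 + 84\right) - 447 \left(-13 + 49 + 84\right)\right)} = \sqrt{298732 + \left(265740 + 288315 - 49440 - 53640\right)} = \sqrt{298732 + 450975} = \sqrt{749707}$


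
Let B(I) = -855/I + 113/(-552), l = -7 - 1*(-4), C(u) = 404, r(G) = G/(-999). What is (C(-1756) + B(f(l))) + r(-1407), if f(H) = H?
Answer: 42290161/61272 ≈ 690.20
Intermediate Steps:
r(G) = -G/999 (r(G) = G*(-1/999) = -G/999)
l = -3 (l = -7 + 4 = -3)
B(I) = -113/552 - 855/I (B(I) = -855/I + 113*(-1/552) = -855/I - 113/552 = -113/552 - 855/I)
(C(-1756) + B(f(l))) + r(-1407) = (404 + (-113/552 - 855/(-3))) - 1/999*(-1407) = (404 + (-113/552 - 855*(-⅓))) + 469/333 = (404 + (-113/552 + 285)) + 469/333 = (404 + 157207/552) + 469/333 = 380215/552 + 469/333 = 42290161/61272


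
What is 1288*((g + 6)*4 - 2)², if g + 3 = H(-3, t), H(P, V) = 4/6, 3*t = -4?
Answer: 1859872/9 ≈ 2.0665e+5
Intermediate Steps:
t = -4/3 (t = (⅓)*(-4) = -4/3 ≈ -1.3333)
H(P, V) = ⅔ (H(P, V) = 4*(⅙) = ⅔)
g = -7/3 (g = -3 + ⅔ = -7/3 ≈ -2.3333)
1288*((g + 6)*4 - 2)² = 1288*((-7/3 + 6)*4 - 2)² = 1288*((11/3)*4 - 2)² = 1288*(44/3 - 2)² = 1288*(38/3)² = 1288*(1444/9) = 1859872/9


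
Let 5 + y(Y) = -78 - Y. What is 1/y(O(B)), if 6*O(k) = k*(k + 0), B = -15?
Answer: -2/241 ≈ -0.0082988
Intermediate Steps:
O(k) = k**2/6 (O(k) = (k*(k + 0))/6 = (k*k)/6 = k**2/6)
y(Y) = -83 - Y (y(Y) = -5 + (-78 - Y) = -83 - Y)
1/y(O(B)) = 1/(-83 - (-15)**2/6) = 1/(-83 - 225/6) = 1/(-83 - 1*75/2) = 1/(-83 - 75/2) = 1/(-241/2) = -2/241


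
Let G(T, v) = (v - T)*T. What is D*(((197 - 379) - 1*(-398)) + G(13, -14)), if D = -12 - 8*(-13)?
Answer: -12420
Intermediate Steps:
G(T, v) = T*(v - T)
D = 92 (D = -12 + 104 = 92)
D*(((197 - 379) - 1*(-398)) + G(13, -14)) = 92*(((197 - 379) - 1*(-398)) + 13*(-14 - 1*13)) = 92*((-182 + 398) + 13*(-14 - 13)) = 92*(216 + 13*(-27)) = 92*(216 - 351) = 92*(-135) = -12420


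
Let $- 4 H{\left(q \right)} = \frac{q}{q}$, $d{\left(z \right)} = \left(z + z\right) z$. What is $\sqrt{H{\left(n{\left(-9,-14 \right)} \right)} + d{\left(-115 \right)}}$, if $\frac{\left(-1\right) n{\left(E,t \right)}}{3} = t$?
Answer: $\frac{\sqrt{105799}}{2} \approx 162.63$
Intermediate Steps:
$n{\left(E,t \right)} = - 3 t$
$d{\left(z \right)} = 2 z^{2}$ ($d{\left(z \right)} = 2 z z = 2 z^{2}$)
$H{\left(q \right)} = - \frac{1}{4}$ ($H{\left(q \right)} = - \frac{q \frac{1}{q}}{4} = \left(- \frac{1}{4}\right) 1 = - \frac{1}{4}$)
$\sqrt{H{\left(n{\left(-9,-14 \right)} \right)} + d{\left(-115 \right)}} = \sqrt{- \frac{1}{4} + 2 \left(-115\right)^{2}} = \sqrt{- \frac{1}{4} + 2 \cdot 13225} = \sqrt{- \frac{1}{4} + 26450} = \sqrt{\frac{105799}{4}} = \frac{\sqrt{105799}}{2}$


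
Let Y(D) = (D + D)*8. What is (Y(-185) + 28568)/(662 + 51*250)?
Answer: 6402/3353 ≈ 1.9093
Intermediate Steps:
Y(D) = 16*D (Y(D) = (2*D)*8 = 16*D)
(Y(-185) + 28568)/(662 + 51*250) = (16*(-185) + 28568)/(662 + 51*250) = (-2960 + 28568)/(662 + 12750) = 25608/13412 = 25608*(1/13412) = 6402/3353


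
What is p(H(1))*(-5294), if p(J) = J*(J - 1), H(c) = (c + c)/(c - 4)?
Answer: -52940/9 ≈ -5882.2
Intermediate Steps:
H(c) = 2*c/(-4 + c) (H(c) = (2*c)/(-4 + c) = 2*c/(-4 + c))
p(J) = J*(-1 + J)
p(H(1))*(-5294) = ((2*1/(-4 + 1))*(-1 + 2*1/(-4 + 1)))*(-5294) = ((2*1/(-3))*(-1 + 2*1/(-3)))*(-5294) = ((2*1*(-⅓))*(-1 + 2*1*(-⅓)))*(-5294) = -2*(-1 - ⅔)/3*(-5294) = -⅔*(-5/3)*(-5294) = (10/9)*(-5294) = -52940/9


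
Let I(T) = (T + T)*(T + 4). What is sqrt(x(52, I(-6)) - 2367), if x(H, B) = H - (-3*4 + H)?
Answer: I*sqrt(2355) ≈ 48.528*I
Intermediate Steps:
I(T) = 2*T*(4 + T) (I(T) = (2*T)*(4 + T) = 2*T*(4 + T))
x(H, B) = 12 (x(H, B) = H - (-12 + H) = H + (12 - H) = 12)
sqrt(x(52, I(-6)) - 2367) = sqrt(12 - 2367) = sqrt(-2355) = I*sqrt(2355)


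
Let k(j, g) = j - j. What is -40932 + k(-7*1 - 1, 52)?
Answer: -40932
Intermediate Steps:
k(j, g) = 0
-40932 + k(-7*1 - 1, 52) = -40932 + 0 = -40932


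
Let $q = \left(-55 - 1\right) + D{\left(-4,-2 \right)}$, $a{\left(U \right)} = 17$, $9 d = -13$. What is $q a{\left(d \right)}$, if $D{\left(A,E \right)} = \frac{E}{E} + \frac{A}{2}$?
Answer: $-969$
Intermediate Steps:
$d = - \frac{13}{9}$ ($d = \frac{1}{9} \left(-13\right) = - \frac{13}{9} \approx -1.4444$)
$D{\left(A,E \right)} = 1 + \frac{A}{2}$ ($D{\left(A,E \right)} = 1 + A \frac{1}{2} = 1 + \frac{A}{2}$)
$q = -57$ ($q = \left(-55 - 1\right) + \left(1 + \frac{1}{2} \left(-4\right)\right) = -56 + \left(1 - 2\right) = -56 - 1 = -57$)
$q a{\left(d \right)} = \left(-57\right) 17 = -969$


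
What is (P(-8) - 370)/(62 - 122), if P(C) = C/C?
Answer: 123/20 ≈ 6.1500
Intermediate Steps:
P(C) = 1
(P(-8) - 370)/(62 - 122) = (1 - 370)/(62 - 122) = -369/(-60) = -369*(-1/60) = 123/20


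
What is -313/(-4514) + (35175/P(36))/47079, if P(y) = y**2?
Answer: 3209380357/45903154896 ≈ 0.069916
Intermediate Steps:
-313/(-4514) + (35175/P(36))/47079 = -313/(-4514) + (35175/(36**2))/47079 = -313*(-1/4514) + (35175/1296)*(1/47079) = 313/4514 + (35175*(1/1296))*(1/47079) = 313/4514 + (11725/432)*(1/47079) = 313/4514 + 11725/20338128 = 3209380357/45903154896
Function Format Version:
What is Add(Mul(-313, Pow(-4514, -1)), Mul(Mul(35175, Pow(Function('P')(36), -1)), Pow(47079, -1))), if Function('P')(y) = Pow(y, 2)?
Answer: Rational(3209380357, 45903154896) ≈ 0.069916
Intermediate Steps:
Add(Mul(-313, Pow(-4514, -1)), Mul(Mul(35175, Pow(Function('P')(36), -1)), Pow(47079, -1))) = Add(Mul(-313, Pow(-4514, -1)), Mul(Mul(35175, Pow(Pow(36, 2), -1)), Pow(47079, -1))) = Add(Mul(-313, Rational(-1, 4514)), Mul(Mul(35175, Pow(1296, -1)), Rational(1, 47079))) = Add(Rational(313, 4514), Mul(Mul(35175, Rational(1, 1296)), Rational(1, 47079))) = Add(Rational(313, 4514), Mul(Rational(11725, 432), Rational(1, 47079))) = Add(Rational(313, 4514), Rational(11725, 20338128)) = Rational(3209380357, 45903154896)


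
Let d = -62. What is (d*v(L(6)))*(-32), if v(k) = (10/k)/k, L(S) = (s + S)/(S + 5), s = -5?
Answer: 2400640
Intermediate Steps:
L(S) = (-5 + S)/(5 + S) (L(S) = (-5 + S)/(S + 5) = (-5 + S)/(5 + S))
v(k) = 10/k²
(d*v(L(6)))*(-32) = -620/((-5 + 6)/(5 + 6))²*(-32) = -620/(1/11)²*(-32) = -620/((1/11)*1)²*(-32) = -620/11⁻²*(-32) = -620*121*(-32) = -62*1210*(-32) = -75020*(-32) = 2400640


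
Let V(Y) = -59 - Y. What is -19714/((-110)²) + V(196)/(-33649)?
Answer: -30012313/18506950 ≈ -1.6217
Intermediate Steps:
-19714/((-110)²) + V(196)/(-33649) = -19714/((-110)²) + (-59 - 1*196)/(-33649) = -19714/12100 + (-59 - 196)*(-1/33649) = -19714*1/12100 - 255*(-1/33649) = -9857/6050 + 255/33649 = -30012313/18506950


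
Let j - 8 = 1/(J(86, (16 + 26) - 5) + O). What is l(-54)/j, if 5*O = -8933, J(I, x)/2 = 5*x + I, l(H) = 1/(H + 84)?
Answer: 6223/1493370 ≈ 0.0041671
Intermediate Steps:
l(H) = 1/(84 + H)
J(I, x) = 2*I + 10*x (J(I, x) = 2*(5*x + I) = 2*(I + 5*x) = 2*I + 10*x)
O = -8933/5 (O = (⅕)*(-8933) = -8933/5 ≈ -1786.6)
j = 49779/6223 (j = 8 + 1/((2*86 + 10*((16 + 26) - 5)) - 8933/5) = 8 + 1/((172 + 10*(42 - 5)) - 8933/5) = 8 + 1/((172 + 10*37) - 8933/5) = 8 + 1/((172 + 370) - 8933/5) = 8 + 1/(542 - 8933/5) = 8 + 1/(-6223/5) = 8 - 5/6223 = 49779/6223 ≈ 7.9992)
l(-54)/j = 1/((84 - 54)*(49779/6223)) = (6223/49779)/30 = (1/30)*(6223/49779) = 6223/1493370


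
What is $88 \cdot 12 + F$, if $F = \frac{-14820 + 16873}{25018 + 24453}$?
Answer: $\frac{52243429}{49471} \approx 1056.0$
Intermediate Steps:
$F = \frac{2053}{49471} \approx 0.041499$
$88 \cdot 12 + F = 88 \cdot 12 + \frac{2053}{49471} = 1056 + \frac{2053}{49471} = \frac{52243429}{49471}$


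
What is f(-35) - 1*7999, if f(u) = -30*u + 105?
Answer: -6844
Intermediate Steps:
f(u) = 105 - 30*u
f(-35) - 1*7999 = (105 - 30*(-35)) - 1*7999 = (105 + 1050) - 7999 = 1155 - 7999 = -6844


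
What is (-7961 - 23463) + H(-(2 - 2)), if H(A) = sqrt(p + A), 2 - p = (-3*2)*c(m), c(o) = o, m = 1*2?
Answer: -31424 + sqrt(14) ≈ -31420.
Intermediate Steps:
m = 2
p = 14 (p = 2 - (-3*2)*2 = 2 - (-6)*2 = 2 - 1*(-12) = 2 + 12 = 14)
H(A) = sqrt(14 + A)
(-7961 - 23463) + H(-(2 - 2)) = (-7961 - 23463) + sqrt(14 - (2 - 2)) = -31424 + sqrt(14 - 1*0) = -31424 + sqrt(14 + 0) = -31424 + sqrt(14)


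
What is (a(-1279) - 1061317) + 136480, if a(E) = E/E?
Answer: -924836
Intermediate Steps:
a(E) = 1
(a(-1279) - 1061317) + 136480 = (1 - 1061317) + 136480 = -1061316 + 136480 = -924836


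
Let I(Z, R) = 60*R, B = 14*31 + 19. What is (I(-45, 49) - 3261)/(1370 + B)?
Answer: -321/1823 ≈ -0.17608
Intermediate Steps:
B = 453 (B = 434 + 19 = 453)
(I(-45, 49) - 3261)/(1370 + B) = (60*49 - 3261)/(1370 + 453) = (2940 - 3261)/1823 = -321*1/1823 = -321/1823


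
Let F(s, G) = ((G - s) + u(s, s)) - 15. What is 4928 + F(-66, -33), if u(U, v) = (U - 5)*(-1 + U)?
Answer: 9703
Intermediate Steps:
u(U, v) = (-1 + U)*(-5 + U) (u(U, v) = (-5 + U)*(-1 + U) = (-1 + U)*(-5 + U))
F(s, G) = -10 + G + s**2 - 7*s (F(s, G) = ((G - s) + (5 + s**2 - 6*s)) - 15 = (5 + G + s**2 - 7*s) - 15 = -10 + G + s**2 - 7*s)
4928 + F(-66, -33) = 4928 + (-10 - 33 + (-66)**2 - 7*(-66)) = 4928 + (-10 - 33 + 4356 + 462) = 4928 + 4775 = 9703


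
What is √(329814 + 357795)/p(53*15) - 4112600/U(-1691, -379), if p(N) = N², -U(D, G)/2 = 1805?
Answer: 411260/361 + √8489/70225 ≈ 1139.2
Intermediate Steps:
U(D, G) = -3610 (U(D, G) = -2*1805 = -3610)
√(329814 + 357795)/p(53*15) - 4112600/U(-1691, -379) = √(329814 + 357795)/((53*15)²) - 4112600/(-3610) = √687609/(795²) - 4112600*(-1/3610) = (9*√8489)/632025 + 411260/361 = (9*√8489)*(1/632025) + 411260/361 = √8489/70225 + 411260/361 = 411260/361 + √8489/70225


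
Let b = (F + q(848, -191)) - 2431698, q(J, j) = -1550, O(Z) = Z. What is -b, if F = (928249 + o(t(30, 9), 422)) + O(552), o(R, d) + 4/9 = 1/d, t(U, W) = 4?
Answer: 5713891385/3798 ≈ 1.5044e+6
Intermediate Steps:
o(R, d) = -4/9 + 1/d
F = 3527584519/3798 (F = (928249 + (-4/9 + 1/422)) + 552 = (928249 - 1679/3798) + 552 = 3525488023/3798 + 552 = 3527584519/3798 ≈ 9.2880e+5)
b = -5713891385/3798 (b = (3527584519/3798 - 1550) - 2431698 = 3521697619/3798 - 2431698 = -5713891385/3798 ≈ -1.5044e+6)
-b = -1*(-5713891385/3798) = 5713891385/3798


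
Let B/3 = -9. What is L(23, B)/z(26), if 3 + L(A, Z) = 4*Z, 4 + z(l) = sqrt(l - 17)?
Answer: 111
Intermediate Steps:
z(l) = -4 + sqrt(-17 + l) (z(l) = -4 + sqrt(l - 17) = -4 + sqrt(-17 + l))
B = -27 (B = 3*(-9) = -27)
L(A, Z) = -3 + 4*Z
L(23, B)/z(26) = (-3 + 4*(-27))/(-4 + sqrt(-17 + 26)) = (-3 - 108)/(-4 + sqrt(9)) = -111/(-4 + 3) = -111/(-1) = -111*(-1) = 111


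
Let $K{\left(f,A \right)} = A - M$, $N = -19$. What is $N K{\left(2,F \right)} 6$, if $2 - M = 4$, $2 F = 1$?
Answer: $-285$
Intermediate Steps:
$F = \frac{1}{2}$ ($F = \frac{1}{2} \cdot 1 = \frac{1}{2} \approx 0.5$)
$M = -2$ ($M = 2 - 4 = -2$)
$K{\left(f,A \right)} = 2 + A$ ($K{\left(f,A \right)} = A - -2 = A + 2 = 2 + A$)
$N K{\left(2,F \right)} 6 = - 19 \left(2 + \frac{1}{2}\right) 6 = \left(-19\right) \frac{5}{2} \cdot 6 = \left(- \frac{95}{2}\right) 6 = -285$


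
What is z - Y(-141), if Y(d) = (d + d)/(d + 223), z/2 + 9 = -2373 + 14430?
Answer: 988077/41 ≈ 24099.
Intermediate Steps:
z = 24096 (z = -18 + 2*(-2373 + 14430) = -18 + 2*12057 = -18 + 24114 = 24096)
Y(d) = 2*d/(223 + d) (Y(d) = (2*d)/(223 + d) = 2*d/(223 + d))
z - Y(-141) = 24096 - 2*(-141)/(223 - 141) = 24096 - 2*(-141)/82 = 24096 - 1*(-141/41) = 24096 + 141/41 = 988077/41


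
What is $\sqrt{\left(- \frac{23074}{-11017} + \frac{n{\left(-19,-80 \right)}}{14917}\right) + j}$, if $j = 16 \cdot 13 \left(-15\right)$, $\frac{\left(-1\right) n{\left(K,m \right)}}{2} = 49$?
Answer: $\frac{2 i \sqrt{429632853719370742}}{23477227} \approx 55.838 i$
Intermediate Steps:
$n{\left(K,m \right)} = -98$ ($n{\left(K,m \right)} = \left(-2\right) 49 = -98$)
$j = -3120$ ($j = 208 \left(-15\right) = -3120$)
$\sqrt{\left(- \frac{23074}{-11017} + \frac{n{\left(-19,-80 \right)}}{14917}\right) + j} = \sqrt{\left(- \frac{23074}{-11017} - \frac{98}{14917}\right) - 3120} = \sqrt{\left(\left(-23074\right) \left(- \frac{1}{11017}\right) - \frac{14}{2131}\right) - 3120} = \sqrt{\left(\frac{23074}{11017} - \frac{14}{2131}\right) - 3120} = \sqrt{\frac{49016456}{23477227} - 3120} = \sqrt{- \frac{73199931784}{23477227}} = \frac{2 i \sqrt{429632853719370742}}{23477227}$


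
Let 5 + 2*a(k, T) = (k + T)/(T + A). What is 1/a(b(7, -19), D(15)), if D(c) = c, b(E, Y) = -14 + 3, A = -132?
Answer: -234/589 ≈ -0.39728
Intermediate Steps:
b(E, Y) = -11
a(k, T) = -5/2 + (T + k)/(2*(-132 + T)) (a(k, T) = -5/2 + ((k + T)/(T - 132))/2 = -5/2 + ((T + k)/(-132 + T))/2 = -5/2 + (T + k)/(2*(-132 + T)))
1/a(b(7, -19), D(15)) = 1/((660 - 11 - 4*15)/(2*(-132 + 15))) = 1/((½)*(660 - 11 - 60)/(-117)) = 1/((½)*(-1/117)*589) = 1/(-589/234) = -234/589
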